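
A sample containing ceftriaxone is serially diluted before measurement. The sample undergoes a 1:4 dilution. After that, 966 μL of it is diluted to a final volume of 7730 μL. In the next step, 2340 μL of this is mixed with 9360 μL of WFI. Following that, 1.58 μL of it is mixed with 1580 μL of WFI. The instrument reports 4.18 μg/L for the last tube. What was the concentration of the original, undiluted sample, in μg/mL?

670 μg/mL

Overall dilution factor = 4 × 8.002 × 5 × 1001 = 1.60 × 10⁵.
Original = 4.18 μg/L × 1.60 × 10⁵ = 6.70 × 10⁵ μg/L = 670 μg/mL.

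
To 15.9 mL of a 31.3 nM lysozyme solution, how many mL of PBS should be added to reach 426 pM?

426 pM = 0.426 nM.
V₂ = C₁V₁/C₂ = 31.3 × 15.9 / 0.426 = 1168 mL.
Diluent to add = V₂ − V₁ = 1168 − 15.9 = 1150 mL.

1150 mL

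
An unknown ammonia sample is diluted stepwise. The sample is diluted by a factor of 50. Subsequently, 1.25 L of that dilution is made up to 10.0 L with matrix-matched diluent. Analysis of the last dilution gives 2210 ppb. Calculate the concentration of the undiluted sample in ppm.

Overall dilution factor = 50 × 8 = 400.
Original = 2210 ppb × 400 = 8.84 × 10⁵ ppb = 884 ppm.

884 ppm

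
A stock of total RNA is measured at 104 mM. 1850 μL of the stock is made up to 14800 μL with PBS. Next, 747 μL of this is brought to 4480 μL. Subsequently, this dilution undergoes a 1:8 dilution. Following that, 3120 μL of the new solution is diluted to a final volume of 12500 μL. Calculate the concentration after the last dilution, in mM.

0.0676 mM

Overall dilution factor = 8 × 5.997 × 8 × 4.006 = 1538.
104 mM / 1538 = 0.0676 mM.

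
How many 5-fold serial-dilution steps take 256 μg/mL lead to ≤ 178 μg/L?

5

Need 5ⁿ ≥ 1438, so n ≥ log(1438)/log(5) = 4.52.
Minimum whole steps: n = 5.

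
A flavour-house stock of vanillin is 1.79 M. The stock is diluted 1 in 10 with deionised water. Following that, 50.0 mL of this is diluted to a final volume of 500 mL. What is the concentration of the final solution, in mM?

Overall dilution factor = 10 × 10 = 100.
1.79 M / 100 = 0.0179 M = 17.9 mM.

17.9 mM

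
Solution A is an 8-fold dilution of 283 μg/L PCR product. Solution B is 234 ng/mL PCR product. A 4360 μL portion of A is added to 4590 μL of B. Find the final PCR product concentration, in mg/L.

C_A = 283 μg/L / 8 = 35.4 μg/L.
C_B = 234 ng/mL = 234 μg/L.
C_mix = (C_A·V_A + C_B·V_B)/(V_A + V_B) = (35.4×4360 + 234×4590) / 8950 = 137 μg/L = 0.137 mg/L.

0.137 mg/L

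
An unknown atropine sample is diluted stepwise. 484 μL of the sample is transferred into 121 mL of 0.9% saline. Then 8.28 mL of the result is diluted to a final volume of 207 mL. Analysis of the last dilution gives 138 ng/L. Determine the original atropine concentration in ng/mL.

Overall dilution factor = 251 × 25 = 6275.
Original = 138 ng/L × 6275 = 8.66 × 10⁵ ng/L = 866 ng/mL.

866 ng/mL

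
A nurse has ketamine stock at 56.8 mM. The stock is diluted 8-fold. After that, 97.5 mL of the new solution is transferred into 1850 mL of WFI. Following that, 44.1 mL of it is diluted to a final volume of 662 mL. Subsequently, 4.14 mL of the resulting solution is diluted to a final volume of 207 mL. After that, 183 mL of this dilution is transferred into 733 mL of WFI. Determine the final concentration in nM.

94.6 nM

Overall dilution factor = 8 × 19.97 × 15.01 × 50 × 5.005 = 6.00 × 10⁵.
56.8 mM / 6.00 × 10⁵ = 9.46 × 10⁻⁵ mM = 94.6 nM.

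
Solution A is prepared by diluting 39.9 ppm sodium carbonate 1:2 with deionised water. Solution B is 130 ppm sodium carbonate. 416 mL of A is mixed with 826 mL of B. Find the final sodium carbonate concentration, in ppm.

93.1 ppm

C_A = 39.9 ppm / 2 = 19.9 ppm.
C_mix = (C_A·V_A + C_B·V_B)/(V_A + V_B) = (19.9×416 + 130×826) / 1242 = 93.1 ppm.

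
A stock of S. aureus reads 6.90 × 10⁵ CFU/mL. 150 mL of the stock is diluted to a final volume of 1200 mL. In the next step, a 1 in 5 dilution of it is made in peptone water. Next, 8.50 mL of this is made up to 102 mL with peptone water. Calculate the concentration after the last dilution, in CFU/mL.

Overall dilution factor = 8 × 5 × 12 = 480.
6.90 × 10⁵ CFU/mL / 480 = 1440 CFU/mL.

1440 CFU/mL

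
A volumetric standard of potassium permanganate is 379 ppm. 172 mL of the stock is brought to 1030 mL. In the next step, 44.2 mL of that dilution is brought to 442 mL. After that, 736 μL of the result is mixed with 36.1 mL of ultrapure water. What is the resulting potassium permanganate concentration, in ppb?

Overall dilution factor = 5.988 × 10 × 50.05 = 2997.
379 ppm / 2997 = 0.126 ppm = 126 ppb.

126 ppb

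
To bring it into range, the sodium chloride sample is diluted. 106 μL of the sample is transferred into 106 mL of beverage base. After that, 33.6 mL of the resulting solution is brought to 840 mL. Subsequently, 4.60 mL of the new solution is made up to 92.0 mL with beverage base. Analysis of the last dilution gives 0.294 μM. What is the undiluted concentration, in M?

Overall dilution factor = 1001 × 25 × 20 = 5.00 × 10⁵.
Original = 0.294 μM × 5.00 × 10⁵ = 1.47 × 10⁵ μM = 0.147 M.

0.147 M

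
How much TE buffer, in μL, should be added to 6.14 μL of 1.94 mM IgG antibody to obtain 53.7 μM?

53.7 μM = 0.0537 mM.
V₂ = C₁V₁/C₂ = 1.94 × 6.14 / 0.0537 = 222 μL.
Diluent to add = V₂ − V₁ = 222 − 6.14 = 216 μL.

216 μL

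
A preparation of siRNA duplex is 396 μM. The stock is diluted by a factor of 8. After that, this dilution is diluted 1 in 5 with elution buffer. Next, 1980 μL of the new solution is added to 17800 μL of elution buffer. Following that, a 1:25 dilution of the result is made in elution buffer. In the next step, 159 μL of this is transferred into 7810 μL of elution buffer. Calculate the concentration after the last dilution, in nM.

0.791 nM

Overall dilution factor = 8 × 5 × 9.990 × 25 × 50.12 = 5.01 × 10⁵.
396 μM / 5.01 × 10⁵ = 7.91 × 10⁻⁴ μM = 0.791 nM.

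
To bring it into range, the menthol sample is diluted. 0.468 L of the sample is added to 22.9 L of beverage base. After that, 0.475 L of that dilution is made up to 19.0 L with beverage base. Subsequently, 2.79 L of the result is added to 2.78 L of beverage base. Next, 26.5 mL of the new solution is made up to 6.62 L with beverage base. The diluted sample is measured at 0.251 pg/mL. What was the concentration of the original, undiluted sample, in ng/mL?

250 ng/mL

Overall dilution factor = 49.93 × 40 × 1.996 × 249.8 = 9.96 × 10⁵.
Original = 0.251 pg/mL × 9.96 × 10⁵ = 2.50 × 10⁵ pg/mL = 250 ng/mL.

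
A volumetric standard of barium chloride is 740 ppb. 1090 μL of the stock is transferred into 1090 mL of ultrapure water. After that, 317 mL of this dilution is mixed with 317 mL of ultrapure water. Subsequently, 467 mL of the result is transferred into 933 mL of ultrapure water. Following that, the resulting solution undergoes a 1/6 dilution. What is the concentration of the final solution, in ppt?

20.5 ppt

Overall dilution factor = 1001 × 2 × 2.998 × 6 = 3.60 × 10⁴.
740 ppb / 3.60 × 10⁴ = 0.0205 ppb = 20.5 ppt.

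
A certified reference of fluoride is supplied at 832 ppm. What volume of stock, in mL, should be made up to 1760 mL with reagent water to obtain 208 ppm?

440 mL

V₁ = C₂V₂/C₁ = 208 × 1760 / 832 = 440 mL.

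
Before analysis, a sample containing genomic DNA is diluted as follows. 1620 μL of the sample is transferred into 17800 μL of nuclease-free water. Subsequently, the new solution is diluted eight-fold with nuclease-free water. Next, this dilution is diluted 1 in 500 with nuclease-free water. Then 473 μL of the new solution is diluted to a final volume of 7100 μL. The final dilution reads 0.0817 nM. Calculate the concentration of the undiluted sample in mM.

0.0588 mM

Overall dilution factor = 11.99 × 8 × 500 × 15.01 = 7.20 × 10⁵.
Original = 0.0817 nM × 7.20 × 10⁵ = 5.88 × 10⁴ nM = 0.0588 mM.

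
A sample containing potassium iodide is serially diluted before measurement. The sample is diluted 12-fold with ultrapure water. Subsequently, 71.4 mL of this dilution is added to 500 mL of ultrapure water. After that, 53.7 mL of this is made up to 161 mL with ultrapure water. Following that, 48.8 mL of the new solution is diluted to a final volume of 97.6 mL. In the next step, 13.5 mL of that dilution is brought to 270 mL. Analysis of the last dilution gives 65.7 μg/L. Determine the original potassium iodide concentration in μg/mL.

Overall dilution factor = 12 × 8.003 × 2.998 × 2 × 20 = 1.15 × 10⁴.
Original = 65.7 μg/L × 1.15 × 10⁴ = 7.57 × 10⁵ μg/L = 757 μg/mL.

757 μg/mL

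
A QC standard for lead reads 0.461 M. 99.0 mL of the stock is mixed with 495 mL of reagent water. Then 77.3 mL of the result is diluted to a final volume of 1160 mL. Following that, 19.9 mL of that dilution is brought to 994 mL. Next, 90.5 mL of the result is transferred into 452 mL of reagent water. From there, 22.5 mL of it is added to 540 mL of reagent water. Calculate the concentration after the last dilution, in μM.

Overall dilution factor = 6 × 15.01 × 49.95 × 5.994 × 25 = 6.74 × 10⁵.
0.461 M / 6.74 × 10⁵ = 6.84 × 10⁻⁷ M = 0.684 μM.

0.684 μM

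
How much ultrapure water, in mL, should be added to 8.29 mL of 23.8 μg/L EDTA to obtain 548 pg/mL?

548 pg/mL = 0.548 μg/L.
V₂ = C₁V₁/C₂ = 23.8 × 8.29 / 0.548 = 360 mL.
Diluent to add = V₂ − V₁ = 360 − 8.29 = 352 mL.

352 mL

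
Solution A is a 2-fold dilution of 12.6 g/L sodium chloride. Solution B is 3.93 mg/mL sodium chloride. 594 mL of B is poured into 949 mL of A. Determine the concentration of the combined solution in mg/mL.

5.39 mg/mL

C_A = 12.6 g/L / 2 = 6.30 g/L.
C_B = 3.93 mg/mL = 3.93 g/L.
C_mix = (C_A·V_A + C_B·V_B)/(V_A + V_B) = (6.30×949 + 3.93×594) / 1543 = 5.39 g/L = 5.39 mg/mL.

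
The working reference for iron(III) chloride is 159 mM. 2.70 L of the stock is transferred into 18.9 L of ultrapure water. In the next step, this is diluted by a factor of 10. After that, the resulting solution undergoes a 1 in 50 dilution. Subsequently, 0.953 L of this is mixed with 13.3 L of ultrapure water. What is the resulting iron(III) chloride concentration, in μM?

2.66 μM

Overall dilution factor = 8 × 10 × 50 × 14.96 = 5.98 × 10⁴.
159 mM / 5.98 × 10⁴ = 2.66 × 10⁻³ mM = 2.66 μM.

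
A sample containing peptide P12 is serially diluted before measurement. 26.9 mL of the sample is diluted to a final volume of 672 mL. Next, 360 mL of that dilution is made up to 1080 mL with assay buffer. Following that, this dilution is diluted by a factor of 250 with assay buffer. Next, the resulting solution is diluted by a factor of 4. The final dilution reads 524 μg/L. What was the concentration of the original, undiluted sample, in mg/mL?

39.3 mg/mL

Overall dilution factor = 24.98 × 3 × 250 × 4 = 7.49 × 10⁴.
Original = 524 μg/L × 7.49 × 10⁴ = 3.93 × 10⁷ μg/L = 39.3 mg/mL.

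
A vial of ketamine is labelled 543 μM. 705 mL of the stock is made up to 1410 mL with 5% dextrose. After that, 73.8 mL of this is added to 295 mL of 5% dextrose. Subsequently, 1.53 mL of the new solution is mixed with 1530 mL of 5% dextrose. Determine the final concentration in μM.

0.0543 μM

Overall dilution factor = 2 × 4.997 × 1001 = 1.00 × 10⁴.
543 μM / 1.00 × 10⁴ = 0.0543 μM.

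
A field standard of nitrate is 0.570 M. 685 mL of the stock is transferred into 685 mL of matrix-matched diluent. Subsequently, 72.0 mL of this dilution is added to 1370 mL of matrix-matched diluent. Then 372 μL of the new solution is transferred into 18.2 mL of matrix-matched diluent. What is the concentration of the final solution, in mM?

Overall dilution factor = 2 × 20.03 × 49.92 = 2000.
0.570 M / 2000 = 2.85 × 10⁻⁴ M = 0.285 mM.

0.285 mM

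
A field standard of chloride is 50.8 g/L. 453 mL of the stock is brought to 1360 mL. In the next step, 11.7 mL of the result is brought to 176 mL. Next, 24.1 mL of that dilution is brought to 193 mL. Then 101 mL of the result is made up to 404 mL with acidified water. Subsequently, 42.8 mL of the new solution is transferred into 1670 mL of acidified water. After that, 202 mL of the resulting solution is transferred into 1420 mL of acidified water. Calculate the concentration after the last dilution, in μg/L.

Overall dilution factor = 3.002 × 15.04 × 8.008 × 4 × 40.02 × 8.030 = 4.65 × 10⁵.
50.8 g/L / 4.65 × 10⁵ = 1.09 × 10⁻⁴ g/L = 109 μg/L.

109 μg/L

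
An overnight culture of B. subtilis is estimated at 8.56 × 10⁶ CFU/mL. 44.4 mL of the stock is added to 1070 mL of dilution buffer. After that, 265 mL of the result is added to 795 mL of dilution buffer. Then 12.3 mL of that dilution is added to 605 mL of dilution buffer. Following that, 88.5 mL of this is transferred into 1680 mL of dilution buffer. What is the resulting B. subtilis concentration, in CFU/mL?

Overall dilution factor = 25.10 × 4 × 50.19 × 19.98 = 1.01 × 10⁵.
8.56 × 10⁶ CFU/mL / 1.01 × 10⁵ = 85.0 CFU/mL.

85.0 CFU/mL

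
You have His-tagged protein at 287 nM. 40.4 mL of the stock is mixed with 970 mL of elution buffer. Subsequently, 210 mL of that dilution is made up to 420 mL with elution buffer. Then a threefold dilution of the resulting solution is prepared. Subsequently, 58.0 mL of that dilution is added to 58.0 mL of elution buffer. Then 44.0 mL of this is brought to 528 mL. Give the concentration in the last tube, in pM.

79.7 pM

Overall dilution factor = 25.01 × 2 × 3 × 2 × 12 = 3601.
287 nM / 3601 = 0.0797 nM = 79.7 pM.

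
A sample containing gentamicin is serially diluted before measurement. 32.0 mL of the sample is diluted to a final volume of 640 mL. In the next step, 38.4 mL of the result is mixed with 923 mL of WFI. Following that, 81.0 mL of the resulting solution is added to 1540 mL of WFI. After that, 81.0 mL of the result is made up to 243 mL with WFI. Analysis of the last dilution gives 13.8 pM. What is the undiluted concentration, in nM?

415 nM

Overall dilution factor = 20 × 25.04 × 20.01 × 3 = 3.01 × 10⁴.
Original = 13.8 pM × 3.01 × 10⁴ = 4.15 × 10⁵ pM = 415 nM.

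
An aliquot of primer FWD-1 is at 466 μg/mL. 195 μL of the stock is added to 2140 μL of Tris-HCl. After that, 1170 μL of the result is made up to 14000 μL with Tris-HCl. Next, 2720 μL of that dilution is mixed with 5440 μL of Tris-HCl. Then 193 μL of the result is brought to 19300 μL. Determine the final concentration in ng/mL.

10.8 ng/mL

Overall dilution factor = 11.97 × 11.97 × 3 × 100 = 4.30 × 10⁴.
466 μg/mL / 4.30 × 10⁴ = 0.0108 μg/mL = 10.8 ng/mL.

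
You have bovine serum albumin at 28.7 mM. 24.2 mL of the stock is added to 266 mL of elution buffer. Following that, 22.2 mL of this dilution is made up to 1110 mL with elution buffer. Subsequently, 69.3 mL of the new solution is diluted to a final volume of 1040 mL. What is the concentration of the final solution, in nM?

Overall dilution factor = 11.99 × 50 × 15.01 = 8998.
28.7 mM / 8998 = 3.19 × 10⁻³ mM = 3190 nM.

3190 nM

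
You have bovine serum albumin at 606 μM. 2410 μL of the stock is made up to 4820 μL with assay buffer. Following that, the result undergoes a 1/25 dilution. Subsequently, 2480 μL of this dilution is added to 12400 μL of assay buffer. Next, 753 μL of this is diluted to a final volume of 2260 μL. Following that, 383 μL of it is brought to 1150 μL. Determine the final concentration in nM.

Overall dilution factor = 2 × 25 × 6 × 3.001 × 3.003 = 2704.
606 μM / 2704 = 0.224 μM = 224 nM.

224 nM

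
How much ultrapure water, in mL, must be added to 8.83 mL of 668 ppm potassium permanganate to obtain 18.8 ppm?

V₂ = C₁V₁/C₂ = 668 × 8.83 / 18.8 = 314 mL.
Diluent to add = V₂ − V₁ = 314 − 8.83 = 305 mL.

305 mL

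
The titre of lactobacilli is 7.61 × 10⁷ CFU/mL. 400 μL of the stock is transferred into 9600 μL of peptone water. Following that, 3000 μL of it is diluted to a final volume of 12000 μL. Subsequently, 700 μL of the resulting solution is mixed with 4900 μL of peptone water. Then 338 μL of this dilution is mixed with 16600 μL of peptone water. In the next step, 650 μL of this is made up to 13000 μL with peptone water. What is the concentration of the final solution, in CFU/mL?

94.9 CFU/mL

Overall dilution factor = 25 × 4 × 8 × 50.11 × 20 = 8.02 × 10⁵.
7.61 × 10⁷ CFU/mL / 8.02 × 10⁵ = 94.9 CFU/mL.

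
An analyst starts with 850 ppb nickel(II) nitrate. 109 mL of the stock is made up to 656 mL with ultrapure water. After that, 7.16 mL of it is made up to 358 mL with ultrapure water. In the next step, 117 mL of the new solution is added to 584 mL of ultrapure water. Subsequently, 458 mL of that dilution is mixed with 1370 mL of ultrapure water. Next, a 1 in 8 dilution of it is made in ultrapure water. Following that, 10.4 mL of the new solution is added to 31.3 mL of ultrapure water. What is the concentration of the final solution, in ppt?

3.68 ppt

Overall dilution factor = 6.018 × 50 × 5.991 × 3.991 × 8 × 4.010 = 2.31 × 10⁵.
850 ppb / 2.31 × 10⁵ = 3.68 × 10⁻³ ppb = 3.68 ppt.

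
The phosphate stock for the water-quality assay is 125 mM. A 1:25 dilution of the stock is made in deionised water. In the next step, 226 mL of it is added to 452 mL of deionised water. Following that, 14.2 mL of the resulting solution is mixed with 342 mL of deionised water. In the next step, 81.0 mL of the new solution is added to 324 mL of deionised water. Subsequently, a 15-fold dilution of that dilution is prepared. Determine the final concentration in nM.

886 nM

Overall dilution factor = 25 × 3 × 25.08 × 5 × 15 = 1.41 × 10⁵.
125 mM / 1.41 × 10⁵ = 8.86 × 10⁻⁴ mM = 886 nM.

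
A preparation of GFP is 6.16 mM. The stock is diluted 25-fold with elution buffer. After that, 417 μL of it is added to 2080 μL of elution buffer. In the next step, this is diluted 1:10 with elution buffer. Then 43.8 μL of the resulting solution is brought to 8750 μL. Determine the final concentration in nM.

Overall dilution factor = 25 × 5.988 × 10 × 199.8 = 2.99 × 10⁵.
6.16 mM / 2.99 × 10⁵ = 2.06 × 10⁻⁵ mM = 20.6 nM.

20.6 nM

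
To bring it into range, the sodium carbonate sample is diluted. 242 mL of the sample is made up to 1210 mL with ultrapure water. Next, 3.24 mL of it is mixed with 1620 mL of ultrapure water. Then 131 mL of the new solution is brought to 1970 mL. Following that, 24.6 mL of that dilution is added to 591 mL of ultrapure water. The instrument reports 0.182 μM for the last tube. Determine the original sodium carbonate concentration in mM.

Overall dilution factor = 5 × 501 × 15.04 × 25.02 = 9.43 × 10⁵.
Original = 0.182 μM × 9.43 × 10⁵ = 1.72 × 10⁵ μM = 172 mM.

172 mM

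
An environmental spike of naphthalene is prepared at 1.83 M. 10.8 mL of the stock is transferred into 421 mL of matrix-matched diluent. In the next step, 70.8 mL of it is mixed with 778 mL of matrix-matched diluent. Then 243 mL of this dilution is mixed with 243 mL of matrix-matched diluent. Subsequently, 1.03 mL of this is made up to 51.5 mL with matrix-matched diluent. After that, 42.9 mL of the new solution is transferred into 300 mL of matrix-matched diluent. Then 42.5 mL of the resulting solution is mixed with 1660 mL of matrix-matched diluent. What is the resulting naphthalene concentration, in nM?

119 nM

Overall dilution factor = 39.98 × 11.99 × 2 × 50 × 7.993 × 40.06 = 1.53 × 10⁷.
1.83 M / 1.53 × 10⁷ = 1.19 × 10⁻⁷ M = 119 nM.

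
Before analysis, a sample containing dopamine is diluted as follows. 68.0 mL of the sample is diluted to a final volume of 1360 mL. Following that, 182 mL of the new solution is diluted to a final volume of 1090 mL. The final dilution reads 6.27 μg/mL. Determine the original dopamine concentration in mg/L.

Overall dilution factor = 20 × 5.989 = 120.
Original = 6.27 μg/mL × 120 = 751 μg/mL = 751 mg/L.

751 mg/L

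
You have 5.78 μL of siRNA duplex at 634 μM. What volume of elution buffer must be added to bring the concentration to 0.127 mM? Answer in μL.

23.1 μL

0.127 mM = 127 μM.
V₂ = C₁V₁/C₂ = 634 × 5.78 / 127 = 28.9 μL.
Diluent to add = V₂ − V₁ = 28.9 − 5.78 = 23.1 μL.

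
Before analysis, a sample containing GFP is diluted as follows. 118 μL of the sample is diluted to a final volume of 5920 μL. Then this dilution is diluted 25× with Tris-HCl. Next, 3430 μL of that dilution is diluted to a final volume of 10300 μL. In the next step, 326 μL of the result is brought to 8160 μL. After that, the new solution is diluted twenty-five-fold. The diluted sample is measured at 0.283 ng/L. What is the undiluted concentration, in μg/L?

667 μg/L

Overall dilution factor = 50.17 × 25 × 3.003 × 25.03 × 25 = 2.36 × 10⁶.
Original = 0.283 ng/L × 2.36 × 10⁶ = 6.67 × 10⁵ ng/L = 667 μg/L.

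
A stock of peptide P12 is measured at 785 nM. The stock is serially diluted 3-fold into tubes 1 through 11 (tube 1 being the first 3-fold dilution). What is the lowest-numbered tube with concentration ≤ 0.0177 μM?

tube 4

Tube n has concentration 785 nM / 3ⁿ.
Need 3ⁿ ≥ 785 nM / 0.0177 μM = 44.4, so n ≥ 3.45.
First such tube: n = 4.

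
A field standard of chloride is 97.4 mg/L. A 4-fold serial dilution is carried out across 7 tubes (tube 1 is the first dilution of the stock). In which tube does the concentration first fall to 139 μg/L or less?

tube 5

Tube n has concentration 97.4 mg/L / 4ⁿ.
Need 4ⁿ ≥ 97.4 mg/L / 139 μg/L = 701, so n ≥ 4.73.
First such tube: n = 5.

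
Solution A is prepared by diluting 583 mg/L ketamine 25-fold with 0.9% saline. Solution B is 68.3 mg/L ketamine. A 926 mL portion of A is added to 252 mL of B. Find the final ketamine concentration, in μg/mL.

C_A = 583 mg/L / 25 = 23.3 mg/L.
C_mix = (C_A·V_A + C_B·V_B)/(V_A + V_B) = (23.3×926 + 68.3×252) / 1178 = 32.9 mg/L = 32.9 μg/mL.

32.9 μg/mL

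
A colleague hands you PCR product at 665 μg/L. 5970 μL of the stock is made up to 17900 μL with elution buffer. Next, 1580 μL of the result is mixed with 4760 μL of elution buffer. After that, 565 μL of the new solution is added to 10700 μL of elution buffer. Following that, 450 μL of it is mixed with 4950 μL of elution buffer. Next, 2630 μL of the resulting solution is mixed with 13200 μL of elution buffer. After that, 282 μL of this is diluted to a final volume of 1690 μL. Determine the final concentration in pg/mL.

6.40 pg/mL

Overall dilution factor = 2.998 × 4.013 × 19.94 × 12 × 6.019 × 5.993 = 1.04 × 10⁵.
665 μg/L / 1.04 × 10⁵ = 6.40 × 10⁻³ μg/L = 6.40 pg/mL.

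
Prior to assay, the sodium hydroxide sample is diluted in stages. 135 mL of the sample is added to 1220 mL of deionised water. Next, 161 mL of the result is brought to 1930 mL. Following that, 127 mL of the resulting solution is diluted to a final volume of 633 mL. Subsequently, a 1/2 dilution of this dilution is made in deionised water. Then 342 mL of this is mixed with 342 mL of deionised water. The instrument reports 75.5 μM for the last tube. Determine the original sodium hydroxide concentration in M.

0.181 M

Overall dilution factor = 10.04 × 11.99 × 4.984 × 2 × 2 = 2399.
Original = 75.5 μM × 2399 = 1.81 × 10⁵ μM = 0.181 M.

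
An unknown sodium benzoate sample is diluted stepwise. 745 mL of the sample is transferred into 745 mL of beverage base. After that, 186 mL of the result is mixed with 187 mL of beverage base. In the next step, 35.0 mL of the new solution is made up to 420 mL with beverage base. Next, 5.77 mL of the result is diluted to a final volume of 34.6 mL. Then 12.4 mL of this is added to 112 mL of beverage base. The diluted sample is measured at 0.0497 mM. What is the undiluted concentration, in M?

Overall dilution factor = 2 × 2.005 × 12 × 5.997 × 10.03 = 2895.
Original = 0.0497 mM × 2895 = 144 mM = 0.144 M.

0.144 M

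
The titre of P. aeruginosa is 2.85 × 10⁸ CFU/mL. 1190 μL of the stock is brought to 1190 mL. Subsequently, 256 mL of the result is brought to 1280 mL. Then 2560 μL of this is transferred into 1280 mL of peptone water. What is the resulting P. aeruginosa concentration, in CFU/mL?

Overall dilution factor = 1000 × 5 × 501 = 2.51 × 10⁶.
2.85 × 10⁸ CFU/mL / 2.51 × 10⁶ = 114 CFU/mL.

114 CFU/mL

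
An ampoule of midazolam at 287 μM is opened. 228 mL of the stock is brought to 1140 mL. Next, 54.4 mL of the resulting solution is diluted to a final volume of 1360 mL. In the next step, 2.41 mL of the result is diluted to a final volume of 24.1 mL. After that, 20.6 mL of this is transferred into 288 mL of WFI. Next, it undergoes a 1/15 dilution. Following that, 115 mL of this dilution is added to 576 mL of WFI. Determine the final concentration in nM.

Overall dilution factor = 5 × 25 × 10 × 14.98 × 15 × 6.009 = 1.69 × 10⁶.
287 μM / 1.69 × 10⁶ = 1.70 × 10⁻⁴ μM = 0.170 nM.

0.170 nM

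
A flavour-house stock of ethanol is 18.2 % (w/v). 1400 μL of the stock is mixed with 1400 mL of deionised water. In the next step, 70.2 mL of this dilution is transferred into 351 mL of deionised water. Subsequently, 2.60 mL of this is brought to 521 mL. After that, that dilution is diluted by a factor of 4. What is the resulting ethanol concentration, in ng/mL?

Overall dilution factor = 1001 × 6 × 200.4 × 4 = 4.81 × 10⁶.
18.2 % (w/v) / 4.81 × 10⁶ = 3.78 × 10⁻⁶ % (w/v) = 37.8 ng/mL.

37.8 ng/mL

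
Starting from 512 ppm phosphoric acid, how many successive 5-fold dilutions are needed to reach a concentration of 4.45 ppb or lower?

Need 5ⁿ ≥ 1.15 × 10⁵, so n ≥ log(1.15 × 10⁵)/log(5) = 7.24.
Minimum whole steps: n = 8.

8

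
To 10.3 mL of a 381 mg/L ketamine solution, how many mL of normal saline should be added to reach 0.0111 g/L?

343 mL

0.0111 g/L = 11.1 mg/L.
V₂ = C₁V₁/C₂ = 381 × 10.3 / 11.1 = 354 mL.
Diluent to add = V₂ − V₁ = 354 − 10.3 = 343 mL.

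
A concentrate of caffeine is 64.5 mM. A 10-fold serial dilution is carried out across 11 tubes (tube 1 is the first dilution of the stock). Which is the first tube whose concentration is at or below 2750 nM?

Tube n has concentration 64.5 mM / 10ⁿ.
Need 10ⁿ ≥ 64.5 mM / 2750 nM = 2.35 × 10⁴, so n ≥ 4.37.
First such tube: n = 5.

tube 5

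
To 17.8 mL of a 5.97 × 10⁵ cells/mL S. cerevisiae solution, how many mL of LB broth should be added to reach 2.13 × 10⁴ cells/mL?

481 mL

V₂ = C₁V₁/C₂ = 5.97 × 10⁵ × 17.8 / 2.13 × 10⁴ = 499 mL.
Diluent to add = V₂ − V₁ = 499 − 17.8 = 481 mL.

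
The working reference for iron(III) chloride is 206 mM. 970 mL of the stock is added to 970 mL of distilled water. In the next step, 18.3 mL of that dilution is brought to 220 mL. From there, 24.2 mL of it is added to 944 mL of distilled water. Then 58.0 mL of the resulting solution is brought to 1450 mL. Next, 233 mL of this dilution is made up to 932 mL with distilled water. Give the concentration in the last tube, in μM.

2.14 μM

Overall dilution factor = 2 × 12.02 × 40.01 × 25 × 4 = 9.62 × 10⁴.
206 mM / 9.62 × 10⁴ = 2.14 × 10⁻³ mM = 2.14 μM.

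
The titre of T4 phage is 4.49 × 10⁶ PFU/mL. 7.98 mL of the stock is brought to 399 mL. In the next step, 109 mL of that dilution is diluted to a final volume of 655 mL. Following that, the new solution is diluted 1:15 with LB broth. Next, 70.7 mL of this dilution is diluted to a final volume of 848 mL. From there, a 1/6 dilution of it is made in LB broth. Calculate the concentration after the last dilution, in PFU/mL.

Overall dilution factor = 50 × 6.009 × 15 × 11.99 × 6 = 3.24 × 10⁵.
4.49 × 10⁶ PFU/mL / 3.24 × 10⁵ = 13.8 PFU/mL.

13.8 PFU/mL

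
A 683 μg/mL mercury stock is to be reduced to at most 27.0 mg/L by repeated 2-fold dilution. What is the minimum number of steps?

Need 2ⁿ ≥ 25.3, so n ≥ log(25.3)/log(2) = 4.66.
Minimum whole steps: n = 5.

5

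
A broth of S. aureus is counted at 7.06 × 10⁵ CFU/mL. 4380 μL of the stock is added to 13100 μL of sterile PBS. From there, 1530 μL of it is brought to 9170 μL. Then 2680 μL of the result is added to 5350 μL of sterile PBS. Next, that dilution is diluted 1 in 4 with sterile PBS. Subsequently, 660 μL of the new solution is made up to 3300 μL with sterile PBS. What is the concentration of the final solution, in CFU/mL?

493 CFU/mL

Overall dilution factor = 3.991 × 5.993 × 2.996 × 4 × 5 = 1433.
7.06 × 10⁵ CFU/mL / 1433 = 493 CFU/mL.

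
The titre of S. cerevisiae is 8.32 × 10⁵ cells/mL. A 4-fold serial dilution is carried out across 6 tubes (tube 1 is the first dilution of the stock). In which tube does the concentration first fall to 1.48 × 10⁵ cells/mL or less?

Tube n has concentration 8.32 × 10⁵ cells/mL / 4ⁿ.
Need 4ⁿ ≥ 8.32 × 10⁵ cells/mL / 1.48 × 10⁵ cells/mL = 5.62, so n ≥ 1.25.
First such tube: n = 2.

tube 2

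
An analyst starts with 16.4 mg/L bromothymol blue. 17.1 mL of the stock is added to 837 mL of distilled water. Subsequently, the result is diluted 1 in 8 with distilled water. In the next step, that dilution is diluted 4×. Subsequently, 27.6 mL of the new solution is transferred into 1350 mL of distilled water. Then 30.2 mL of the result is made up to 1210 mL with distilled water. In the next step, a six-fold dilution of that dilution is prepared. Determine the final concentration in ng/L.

0.855 ng/L

Overall dilution factor = 49.95 × 8 × 4 × 49.91 × 40.07 × 6 = 1.92 × 10⁷.
16.4 mg/L / 1.92 × 10⁷ = 8.55 × 10⁻⁷ mg/L = 0.855 ng/L.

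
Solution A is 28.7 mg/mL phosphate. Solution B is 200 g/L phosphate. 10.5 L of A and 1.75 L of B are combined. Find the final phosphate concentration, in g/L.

53.2 g/L

C_B = 200 g/L = 200 mg/mL.
C_mix = (C_A·V_A + C_B·V_B)/(V_A + V_B) = (28.7×10.5 + 200×1.75) / 12.25 = 53.2 mg/mL = 53.2 g/L.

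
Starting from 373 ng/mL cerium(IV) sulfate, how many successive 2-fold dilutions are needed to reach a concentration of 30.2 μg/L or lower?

Need 2ⁿ ≥ 12.4, so n ≥ log(12.4)/log(2) = 3.63.
Minimum whole steps: n = 4.

4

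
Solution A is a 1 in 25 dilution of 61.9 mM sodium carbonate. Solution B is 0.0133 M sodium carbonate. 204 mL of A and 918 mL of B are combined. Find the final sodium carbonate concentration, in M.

C_A = 61.9 mM / 25 = 2.48 mM.
C_B = 0.0133 M = 13.3 mM.
C_mix = (C_A·V_A + C_B·V_B)/(V_A + V_B) = (2.48×204 + 13.3×918) / 1122 = 11.3 mM = 0.0113 M.

0.0113 M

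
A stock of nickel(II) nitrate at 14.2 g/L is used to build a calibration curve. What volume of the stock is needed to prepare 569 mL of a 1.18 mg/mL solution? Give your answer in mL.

47.3 mL

1.18 mg/mL = 1.18 g/L.
V₁ = C₂V₂/C₁ = 1.18 × 569 / 14.2 = 47.3 mL.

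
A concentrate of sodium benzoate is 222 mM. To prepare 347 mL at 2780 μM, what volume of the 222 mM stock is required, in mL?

2780 μM = 2.78 mM.
V₁ = C₂V₂/C₁ = 2.78 × 347 / 222 = 4.35 mL.

4.35 mL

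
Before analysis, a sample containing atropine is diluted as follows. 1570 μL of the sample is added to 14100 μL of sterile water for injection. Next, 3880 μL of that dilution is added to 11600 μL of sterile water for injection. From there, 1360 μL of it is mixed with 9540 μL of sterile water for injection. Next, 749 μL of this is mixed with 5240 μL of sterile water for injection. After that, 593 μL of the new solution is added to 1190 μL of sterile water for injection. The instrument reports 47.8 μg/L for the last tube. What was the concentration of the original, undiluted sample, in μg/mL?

367 μg/mL

Overall dilution factor = 9.981 × 3.990 × 8.015 × 7.996 × 3.007 = 7673.
Original = 47.8 μg/L × 7673 = 3.67 × 10⁵ μg/L = 367 μg/mL.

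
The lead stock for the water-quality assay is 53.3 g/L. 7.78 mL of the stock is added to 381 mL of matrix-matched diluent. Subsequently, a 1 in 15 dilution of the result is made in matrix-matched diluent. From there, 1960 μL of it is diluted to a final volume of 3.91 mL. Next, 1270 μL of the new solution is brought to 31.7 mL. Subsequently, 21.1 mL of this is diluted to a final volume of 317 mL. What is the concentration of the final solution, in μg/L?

Overall dilution factor = 49.97 × 15 × 1.995 × 24.96 × 15.02 = 5.61 × 10⁵.
53.3 g/L / 5.61 × 10⁵ = 9.51 × 10⁻⁵ g/L = 95.1 μg/L.

95.1 μg/L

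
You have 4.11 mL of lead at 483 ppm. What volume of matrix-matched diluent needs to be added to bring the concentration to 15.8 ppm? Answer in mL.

122 mL

V₂ = C₁V₁/C₂ = 483 × 4.11 / 15.8 = 126 mL.
Diluent to add = V₂ − V₁ = 126 − 4.11 = 122 mL.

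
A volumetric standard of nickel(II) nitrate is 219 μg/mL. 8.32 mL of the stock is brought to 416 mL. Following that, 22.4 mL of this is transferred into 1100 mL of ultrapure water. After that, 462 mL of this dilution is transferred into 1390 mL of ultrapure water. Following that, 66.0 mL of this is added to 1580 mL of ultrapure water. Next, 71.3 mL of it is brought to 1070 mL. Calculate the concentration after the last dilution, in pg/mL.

Overall dilution factor = 50 × 50.11 × 4.009 × 24.94 × 15.01 = 3.76 × 10⁶.
219 μg/mL / 3.76 × 10⁶ = 5.83 × 10⁻⁵ μg/mL = 58.3 pg/mL.

58.3 pg/mL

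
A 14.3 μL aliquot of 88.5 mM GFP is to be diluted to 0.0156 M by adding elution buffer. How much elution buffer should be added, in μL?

66.8 μL

0.0156 M = 15.6 mM.
V₂ = C₁V₁/C₂ = 88.5 × 14.3 / 15.6 = 81.1 μL.
Diluent to add = V₂ − V₁ = 81.1 − 14.3 = 66.8 μL.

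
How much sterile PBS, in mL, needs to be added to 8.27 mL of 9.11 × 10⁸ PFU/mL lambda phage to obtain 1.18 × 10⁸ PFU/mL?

V₂ = C₁V₁/C₂ = 9.11 × 10⁸ × 8.27 / 1.18 × 10⁸ = 63.8 mL.
Diluent to add = V₂ − V₁ = 63.8 − 8.27 = 55.6 mL.

55.6 mL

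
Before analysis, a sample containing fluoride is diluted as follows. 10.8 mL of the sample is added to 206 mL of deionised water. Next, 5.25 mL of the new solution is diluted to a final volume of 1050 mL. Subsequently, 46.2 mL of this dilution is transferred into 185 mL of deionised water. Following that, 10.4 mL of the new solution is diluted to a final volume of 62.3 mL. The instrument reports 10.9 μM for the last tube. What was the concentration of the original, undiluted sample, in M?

1.31 M

Overall dilution factor = 20.07 × 200 × 5.004 × 5.990 = 1.20 × 10⁵.
Original = 10.9 μM × 1.20 × 10⁵ = 1.31 × 10⁶ μM = 1.31 M.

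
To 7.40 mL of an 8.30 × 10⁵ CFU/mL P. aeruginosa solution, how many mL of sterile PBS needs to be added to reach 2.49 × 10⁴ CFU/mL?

V₂ = C₁V₁/C₂ = 8.30 × 10⁵ × 7.40 / 2.49 × 10⁴ = 247 mL.
Diluent to add = V₂ − V₁ = 247 − 7.40 = 239 mL.

239 mL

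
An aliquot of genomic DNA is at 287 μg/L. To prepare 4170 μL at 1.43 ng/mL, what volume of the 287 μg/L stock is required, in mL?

0.0208 mL

1.43 ng/mL = 1.43 μg/L.
V₁ = C₂V₂/C₁ = 1.43 × 4170 / 287 = 20.8 μL = 0.0208 mL.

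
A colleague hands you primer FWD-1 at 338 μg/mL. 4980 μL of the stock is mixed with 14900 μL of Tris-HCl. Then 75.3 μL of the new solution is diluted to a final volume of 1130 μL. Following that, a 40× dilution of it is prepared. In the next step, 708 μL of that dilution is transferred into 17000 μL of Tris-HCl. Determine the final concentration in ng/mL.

Overall dilution factor = 3.992 × 15.01 × 40 × 25.01 = 5.99 × 10⁴.
338 μg/mL / 5.99 × 10⁴ = 5.64 × 10⁻³ μg/mL = 5.64 ng/mL.

5.64 ng/mL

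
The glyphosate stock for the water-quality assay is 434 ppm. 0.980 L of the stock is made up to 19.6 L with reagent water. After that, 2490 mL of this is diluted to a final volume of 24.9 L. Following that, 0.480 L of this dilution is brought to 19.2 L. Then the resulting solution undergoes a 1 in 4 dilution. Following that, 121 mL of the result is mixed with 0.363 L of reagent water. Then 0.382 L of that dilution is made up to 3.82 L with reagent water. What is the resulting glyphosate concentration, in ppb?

0.339 ppb

Overall dilution factor = 20 × 10 × 40 × 4 × 4 × 10 = 1.28 × 10⁶.
434 ppm / 1.28 × 10⁶ = 3.39 × 10⁻⁴ ppm = 0.339 ppb.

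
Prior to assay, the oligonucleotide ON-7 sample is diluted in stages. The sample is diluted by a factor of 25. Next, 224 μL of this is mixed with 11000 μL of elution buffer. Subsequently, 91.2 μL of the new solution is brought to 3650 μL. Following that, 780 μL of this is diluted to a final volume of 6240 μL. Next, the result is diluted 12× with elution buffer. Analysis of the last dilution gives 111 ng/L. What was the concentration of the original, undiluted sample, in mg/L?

534 mg/L

Overall dilution factor = 25 × 50.11 × 40.02 × 8 × 12 = 4.81 × 10⁶.
Original = 111 ng/L × 4.81 × 10⁶ = 5.34 × 10⁸ ng/L = 534 mg/L.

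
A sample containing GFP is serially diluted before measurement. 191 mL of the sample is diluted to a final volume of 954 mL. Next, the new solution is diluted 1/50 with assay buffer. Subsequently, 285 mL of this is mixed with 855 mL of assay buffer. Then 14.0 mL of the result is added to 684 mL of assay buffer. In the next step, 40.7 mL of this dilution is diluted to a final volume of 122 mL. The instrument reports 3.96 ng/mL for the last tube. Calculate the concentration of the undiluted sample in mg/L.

591 mg/L

Overall dilution factor = 4.995 × 50 × 4 × 49.86 × 2.998 = 1.49 × 10⁵.
Original = 3.96 ng/mL × 1.49 × 10⁵ = 5.91 × 10⁵ ng/mL = 591 mg/L.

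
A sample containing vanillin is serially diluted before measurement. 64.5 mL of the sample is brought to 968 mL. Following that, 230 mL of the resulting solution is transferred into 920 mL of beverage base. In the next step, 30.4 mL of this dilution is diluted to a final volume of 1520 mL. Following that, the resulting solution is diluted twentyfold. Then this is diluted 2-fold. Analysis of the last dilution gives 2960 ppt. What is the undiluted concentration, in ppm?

Overall dilution factor = 15.01 × 5 × 50 × 20 × 2 = 1.50 × 10⁵.
Original = 2960 ppt × 1.50 × 10⁵ = 4.44 × 10⁸ ppt = 444 ppm.

444 ppm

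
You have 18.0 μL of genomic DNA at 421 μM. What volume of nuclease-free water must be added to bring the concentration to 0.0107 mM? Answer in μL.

690 μL

0.0107 mM = 10.7 μM.
V₂ = C₁V₁/C₂ = 421 × 18.0 / 10.7 = 708 μL.
Diluent to add = V₂ − V₁ = 708 − 18.0 = 690 μL.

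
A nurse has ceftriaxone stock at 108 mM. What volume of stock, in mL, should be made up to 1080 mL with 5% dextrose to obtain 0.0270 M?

0.0270 M = 27.0 mM.
V₁ = C₂V₂/C₁ = 27.0 × 1080 / 108 = 270 mL.

270 mL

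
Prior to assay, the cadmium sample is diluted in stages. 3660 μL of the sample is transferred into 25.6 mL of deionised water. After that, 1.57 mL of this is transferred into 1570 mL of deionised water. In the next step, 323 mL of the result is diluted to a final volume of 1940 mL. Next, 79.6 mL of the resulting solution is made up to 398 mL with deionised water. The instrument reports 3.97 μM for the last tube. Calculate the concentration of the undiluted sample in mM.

954 mM

Overall dilution factor = 7.995 × 1001 × 6.006 × 5 = 2.40 × 10⁵.
Original = 3.97 μM × 2.40 × 10⁵ = 9.54 × 10⁵ μM = 954 mM.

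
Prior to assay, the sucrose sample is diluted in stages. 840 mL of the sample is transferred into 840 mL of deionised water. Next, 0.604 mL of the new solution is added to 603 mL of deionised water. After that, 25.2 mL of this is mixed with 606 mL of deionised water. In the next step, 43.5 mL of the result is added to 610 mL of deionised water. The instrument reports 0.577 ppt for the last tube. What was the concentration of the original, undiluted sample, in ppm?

0.434 ppm

Overall dilution factor = 2 × 999.3 × 25.05 × 15.02 = 7.52 × 10⁵.
Original = 0.577 ppt × 7.52 × 10⁵ = 4.34 × 10⁵ ppt = 0.434 ppm.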